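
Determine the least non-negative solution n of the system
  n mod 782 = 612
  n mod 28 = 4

Combine the congruences pairwise.
gcd(782, 28) = 2 and 2 | (4 − 612), so the pair is consistent; merging gives n ≡ 8432 (mod 10948), where 10948 = lcm(782, 28).
The solution is unique modulo lcm(782, 28) = 10948.

8432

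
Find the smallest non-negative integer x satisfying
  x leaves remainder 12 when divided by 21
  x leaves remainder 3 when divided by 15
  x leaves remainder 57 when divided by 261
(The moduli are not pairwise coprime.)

4233

Combine the congruences pairwise.
gcd(21, 15) = 3 and 3 | (3 − 12), so the pair is consistent; merging gives x ≡ 33 (mod 105), where 105 = lcm(21, 15).
gcd(105, 261) = 3 and 3 | (57 − 33), so the pair is consistent; merging gives x ≡ 4233 (mod 9135), where 9135 = lcm(105, 261).
The solution is unique modulo lcm(21, 15, 261) = 9135.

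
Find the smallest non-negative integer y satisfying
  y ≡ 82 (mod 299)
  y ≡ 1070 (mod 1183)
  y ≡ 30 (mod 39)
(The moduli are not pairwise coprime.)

Combine the congruences pairwise.
gcd(299, 1183) = 13 and 13 | (1070 − 82), so the pair is consistent; merging gives y ≡ 9351 (mod 27209), where 27209 = lcm(299, 1183).
gcd(27209, 39) = 13 and 13 | (30 − 9351), so the pair is consistent; merging gives y ≡ 9351 (mod 81627), where 81627 = lcm(27209, 39).
The solution is unique modulo lcm(299, 1183, 39) = 81627.

9351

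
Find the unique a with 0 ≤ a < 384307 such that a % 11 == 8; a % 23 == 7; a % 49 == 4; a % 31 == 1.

51895

From a ≡ 8 (mod 11) write a = 8 + 11t. Substituting into a ≡ 7 (mod 23) gives 11t ≡ 22 (mod 23), and since 11⁻¹ ≡ 21 (mod 23), t ≡ 2. Hence a ≡ 8 + 11·2 = 30 (mod 253).
From a ≡ 30 (mod 253) write a = 30 + 253t. Substituting into a ≡ 4 (mod 49) gives 253t ≡ 23 (mod 49), and since 8⁻¹ ≡ 43 (mod 49), t ≡ 9. Hence a ≡ 30 + 253·9 = 2307 (mod 12397).
From a ≡ 2307 (mod 12397) write a = 2307 + 12397t. Substituting into a ≡ 1 (mod 31) gives 12397t ≡ 19 (mod 31), and since 28⁻¹ ≡ 10 (mod 31), t ≡ 4. Hence a ≡ 2307 + 12397·4 = 51895 (mod 384307).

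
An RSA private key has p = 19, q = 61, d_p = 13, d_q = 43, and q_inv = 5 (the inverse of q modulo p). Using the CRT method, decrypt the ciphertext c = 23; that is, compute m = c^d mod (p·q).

28

m₁ = c^(d_p) mod p: c ≡ 4 (mod 19), and 4^13 mod 19 = 9.
m₂ = c^(d_q) mod q: c ≡ 23 (mod 61), and 23^43 mod 61 = 28.
h = q_inv·(m₁ − m₂) mod p = 5·(9 − 28) mod 19 = 0.
m = m₂ + h·q = 28 + 0·61 = 28.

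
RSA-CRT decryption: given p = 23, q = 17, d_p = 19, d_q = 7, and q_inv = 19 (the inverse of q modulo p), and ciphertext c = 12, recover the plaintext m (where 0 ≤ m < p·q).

330

m₁ = c^(d_p) mod p: c ≡ 12 (mod 23), and 12^19 mod 23 = 8.
m₂ = c^(d_q) mod q: c ≡ 12 (mod 17), and 12^7 mod 17 = 7.
h = q_inv·(m₁ − m₂) mod p = 19·(8 − 7) mod 23 = 19.
m = m₂ + h·q = 7 + 19·17 = 330.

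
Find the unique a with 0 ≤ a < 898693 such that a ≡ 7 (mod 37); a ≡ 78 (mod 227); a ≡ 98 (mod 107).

The moduli are pairwise coprime; N = 37·227·107 = 898693.
N/37 = 24289; 24289 ≡ 17 (mod 37); 17·24 ≡ 1, so inverse 24.
N/227 = 3959; 3959 ≡ 100 (mod 227); 100·84 ≡ 1, so inverse 84.
N/107 = 8399; 8399 ≡ 53 (mod 107); 53·105 ≡ 1, so inverse 105.
a ≡ 7·24289·24 + 78·3959·84 + 98·8399·105 = 116445630.
116445630 mod 898693 = 514233.

514233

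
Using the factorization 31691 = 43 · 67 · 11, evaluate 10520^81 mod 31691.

17890

Mod 43: 10520 ≡ 28; by Fermat, exponent reduces to 81 mod 42 = 39; 28^39 ≡ 2 (mod 43).
Mod 67: 10520 ≡ 1; by Fermat, exponent reduces to 81 mod 66 = 15; 1^15 ≡ 1 (mod 67).
Mod 11: 10520 ≡ 4; by Fermat, exponent reduces to 81 mod 10 = 1; 4^1 ≡ 4 (mod 11).
Combine by CRT: x ≡ 2 (mod 43), x ≡ 1 (mod 67), x ≡ 4 (mod 11) ⇒ x ≡ 17890 (mod 31691).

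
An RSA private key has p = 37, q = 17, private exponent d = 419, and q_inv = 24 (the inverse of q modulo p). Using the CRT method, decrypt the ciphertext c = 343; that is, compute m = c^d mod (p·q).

248

d_p = d mod (p−1) = 419 mod 36 = 23; d_q = d mod (q−1) = 3.
m₁ = c^(d_p) mod p: c ≡ 10 (mod 37), and 10^23 mod 37 = 26.
m₂ = c^(d_q) mod q: c ≡ 3 (mod 17), and 3^3 mod 17 = 10.
h = q_inv·(m₁ − m₂) mod p = 24·(26 − 10) mod 37 = 14.
m = m₂ + h·q = 10 + 14·17 = 248.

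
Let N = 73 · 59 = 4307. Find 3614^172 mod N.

Mod 73: 3614 ≡ 37; by Fermat, exponent reduces to 172 mod 72 = 28; 37^28 ≡ 37 (mod 73).
Mod 59: 3614 ≡ 15; by Fermat, exponent reduces to 172 mod 58 = 56; 15^56 ≡ 16 (mod 59).
Combine by CRT: x ≡ 37 (mod 73), x ≡ 16 (mod 59) ⇒ x ≡ 2081 (mod 4307).

2081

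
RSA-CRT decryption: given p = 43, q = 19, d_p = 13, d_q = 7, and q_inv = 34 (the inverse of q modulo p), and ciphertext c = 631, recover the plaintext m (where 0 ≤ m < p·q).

405

m₁ = c^(d_p) mod p: c ≡ 29 (mod 43), and 29^13 mod 43 = 18.
m₂ = c^(d_q) mod q: c ≡ 4 (mod 19), and 4^7 mod 19 = 6.
h = q_inv·(m₁ − m₂) mod p = 34·(18 − 6) mod 43 = 21.
m = m₂ + h·q = 6 + 21·19 = 405.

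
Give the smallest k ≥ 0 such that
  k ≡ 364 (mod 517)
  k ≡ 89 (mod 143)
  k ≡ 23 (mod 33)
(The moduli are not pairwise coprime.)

16391

Combine the congruences pairwise.
gcd(517, 143) = 11 and 11 | (89 − 364), so the pair is consistent; merging gives k ≡ 2949 (mod 6721), where 6721 = lcm(517, 143).
gcd(6721, 33) = 11 and 11 | (23 − 2949), so the pair is consistent; merging gives k ≡ 16391 (mod 20163), where 20163 = lcm(6721, 33).
The solution is unique modulo lcm(517, 143, 33) = 20163.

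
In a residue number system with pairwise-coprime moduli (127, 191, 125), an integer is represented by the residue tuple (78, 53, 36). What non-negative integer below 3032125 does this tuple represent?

The moduli are pairwise coprime; N = 127·191·125 = 3032125.
N/127 = 23875; 23875 ≡ 126 (mod 127); 126·126 ≡ 1, so inverse 126.
N/191 = 15875; 15875 ≡ 22 (mod 191); 22·165 ≡ 1, so inverse 165.
N/125 = 24257; 24257 ≡ 7 (mod 125); 7·18 ≡ 1, so inverse 18.
x ≡ 78·23875·126 + 53·15875·165 + 36·24257·18 = 389188911.
389188911 mod 3032125 = 1076911.

1076911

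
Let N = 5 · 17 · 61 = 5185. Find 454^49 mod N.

2919

Mod 5: 454 ≡ 4; by Fermat, exponent reduces to 49 mod 4 = 1; 4^1 ≡ 4 (mod 5).
Mod 17: 454 ≡ 12; by Fermat, exponent reduces to 49 mod 16 = 1; 12^1 ≡ 12 (mod 17).
Mod 61: 454 ≡ 27; 27^49 ≡ 52 (mod 61).
Combine by CRT: x ≡ 4 (mod 5), x ≡ 12 (mod 17), x ≡ 52 (mod 61) ⇒ x ≡ 2919 (mod 5185).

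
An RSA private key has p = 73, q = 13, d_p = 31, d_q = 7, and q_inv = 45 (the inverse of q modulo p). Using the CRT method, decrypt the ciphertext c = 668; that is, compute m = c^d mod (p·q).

320

m₁ = c^(d_p) mod p: c ≡ 11 (mod 73), and 11^31 mod 73 = 28.
m₂ = c^(d_q) mod q: c ≡ 5 (mod 13), and 5^7 mod 13 = 8.
h = q_inv·(m₁ − m₂) mod p = 45·(28 − 8) mod 73 = 24.
m = m₂ + h·q = 8 + 24·13 = 320.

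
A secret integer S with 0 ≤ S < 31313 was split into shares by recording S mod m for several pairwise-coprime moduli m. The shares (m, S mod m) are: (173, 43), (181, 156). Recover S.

17170

From S ≡ 43 (mod 173) write S = 43 + 173t. Substituting into S ≡ 156 (mod 181) gives 173t ≡ 113 (mod 181), and since 173⁻¹ ≡ 113 (mod 181), t ≡ 99. Hence S ≡ 43 + 173·99 = 17170 (mod 31313).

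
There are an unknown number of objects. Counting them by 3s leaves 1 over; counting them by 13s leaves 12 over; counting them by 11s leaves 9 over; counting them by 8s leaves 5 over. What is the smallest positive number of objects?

The moduli are pairwise coprime; M = 3·13·11·8 = 3432.
M/3 = 1144; 1144 ≡ 1 (mod 3), inverse 1.
M/13 = 264; 264 ≡ 4 (mod 13); 4·10 ≡ 1, so inverse 10.
M/11 = 312; 312 ≡ 4 (mod 11); 4·3 ≡ 1, so inverse 3.
M/8 = 429; 429 ≡ 5 (mod 8); 5·5 ≡ 1, so inverse 5.
N ≡ 1·1144·1 + 12·264·10 + 9·312·3 + 5·429·5 = 51973.
51973 mod 3432 = 493.

493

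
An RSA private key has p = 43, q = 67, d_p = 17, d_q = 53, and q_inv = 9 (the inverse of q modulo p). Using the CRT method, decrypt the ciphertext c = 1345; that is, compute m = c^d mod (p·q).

m₁ = c^(d_p) mod p: c ≡ 12 (mod 43), and 12^17 mod 43 = 30.
m₂ = c^(d_q) mod q: c ≡ 5 (mod 67), and 5^53 mod 67 = 8.
h = q_inv·(m₁ − m₂) mod p = 9·(30 − 8) mod 43 = 26.
m = m₂ + h·q = 8 + 26·67 = 1750.

1750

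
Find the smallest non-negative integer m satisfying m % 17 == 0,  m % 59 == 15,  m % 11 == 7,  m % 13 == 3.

125154

Combine the congruences pairwise.
From m ≡ 0 (mod 17) write m = 0 + 17t. Substituting into m ≡ 15 (mod 59) gives 17t ≡ 15 (mod 59), and since 17⁻¹ ≡ 7 (mod 59), t ≡ 46. Hence m ≡ 0 + 17·46 = 782 (mod 1003).
From m ≡ 782 (mod 1003) write m = 782 + 1003t. Substituting into m ≡ 7 (mod 11) gives 1003t ≡ 6 (mod 11), and since 2⁻¹ ≡ 6 (mod 11), t ≡ 3. Hence m ≡ 782 + 1003·3 = 3791 (mod 11033).
From m ≡ 3791 (mod 11033) write m = 3791 + 11033t. Substituting into m ≡ 3 (mod 13) gives 11033t ≡ 8 (mod 13), and since 9⁻¹ ≡ 3 (mod 13), t ≡ 11. Hence m ≡ 3791 + 11033·11 = 125154 (mod 143429).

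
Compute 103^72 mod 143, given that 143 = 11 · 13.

Mod 11: 103 ≡ 4; by Fermat, exponent reduces to 72 mod 10 = 2; 4^2 ≡ 5 (mod 11).
Mod 13: 103 ≡ 12; since 12 | 72, by Fermat 12^72 ≡ 1 (mod 13).
Combine by CRT: x ≡ 5 (mod 11), x ≡ 1 (mod 13) ⇒ x ≡ 27 (mod 143).

27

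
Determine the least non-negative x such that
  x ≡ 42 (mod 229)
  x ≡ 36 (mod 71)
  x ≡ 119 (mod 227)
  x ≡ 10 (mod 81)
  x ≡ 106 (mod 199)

46030149622

The moduli are pairwise coprime; N = 229·71·227·81·199 = 59491892367.
N/229 = 259789923; 259789923 ≡ 186 (mod 229); 186·213 ≡ 1, so inverse 213.
N/71 = 837913977; 837913977 ≡ 22 (mod 71); 22·42 ≡ 1, so inverse 42.
N/227 = 262078821; 262078821 ≡ 57 (mod 227); 57·4 ≡ 1, so inverse 4.
N/81 = 734467807; 734467807 ≡ 64 (mod 81); 64·19 ≡ 1, so inverse 19.
N/199 = 298954233; 298954233 ≡ 115 (mod 199); 115·45 ≡ 1, so inverse 45.
x ≡ 42·259789923·213 + 36·837913977·42 + 119·262078821·4 + 10·734467807·19 + 106·298954233·45 = 5281316677918.
5281316677918 mod 59491892367 = 46030149622.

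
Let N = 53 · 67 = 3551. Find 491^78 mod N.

2702

Mod 53: 491 ≡ 14; by Fermat, exponent reduces to 78 mod 52 = 26; 14^26 ≡ 52 (mod 53).
Mod 67: 491 ≡ 22; by Fermat, exponent reduces to 78 mod 66 = 12; 22^12 ≡ 22 (mod 67).
Combine by CRT: x ≡ 52 (mod 53), x ≡ 22 (mod 67) ⇒ x ≡ 2702 (mod 3551).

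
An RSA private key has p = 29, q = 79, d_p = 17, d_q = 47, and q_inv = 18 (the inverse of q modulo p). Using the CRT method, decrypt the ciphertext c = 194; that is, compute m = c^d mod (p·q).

2142

m₁ = c^(d_p) mod p: c ≡ 20 (mod 29), and 20^17 mod 29 = 25.
m₂ = c^(d_q) mod q: c ≡ 36 (mod 79), and 36^47 mod 79 = 9.
h = q_inv·(m₁ − m₂) mod p = 18·(25 − 9) mod 29 = 27.
m = m₂ + h·q = 9 + 27·79 = 2142.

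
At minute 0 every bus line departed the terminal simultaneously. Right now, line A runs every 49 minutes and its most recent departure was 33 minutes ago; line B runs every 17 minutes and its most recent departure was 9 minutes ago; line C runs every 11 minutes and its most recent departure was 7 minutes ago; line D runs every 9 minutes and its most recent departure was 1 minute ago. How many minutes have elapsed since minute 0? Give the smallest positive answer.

39772

From t ≡ 33 (mod 49) write t = 33 + 49s. Substituting into t ≡ 9 (mod 17) gives 49s ≡ 10 (mod 17), and since 15⁻¹ ≡ 8 (mod 17), s ≡ 12. Hence t ≡ 33 + 49·12 = 621 (mod 833).
From t ≡ 621 (mod 833) write t = 621 + 833s. Substituting into t ≡ 7 (mod 11) gives 833s ≡ 2 (mod 11), and since 8⁻¹ ≡ 7 (mod 11), s ≡ 3. Hence t ≡ 621 + 833·3 = 3120 (mod 9163).
From t ≡ 3120 (mod 9163) write t = 3120 + 9163s. Substituting into t ≡ 1 (mod 9) gives 9163s ≡ 4 (mod 9), and since 1⁻¹ ≡ 1 (mod 9), s ≡ 4. Hence t ≡ 3120 + 9163·4 = 39772 (mod 82467).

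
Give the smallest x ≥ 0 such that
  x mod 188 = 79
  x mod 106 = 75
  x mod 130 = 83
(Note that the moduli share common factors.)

480043

gcd(188, 106) = 2 and 2 | (75 − 79), so the pair is consistent; merging gives x ≡ 1771 (mod 9964), where 9964 = lcm(188, 106).
gcd(9964, 130) = 2 and 2 | (83 − 1771), so the pair is consistent; merging gives x ≡ 480043 (mod 647660), where 647660 = lcm(9964, 130).
The solution is unique modulo lcm(188, 106, 130) = 647660.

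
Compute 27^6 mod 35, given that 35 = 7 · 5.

Mod 7: 27 ≡ 6; since 6 | 6, by Fermat 6^6 ≡ 1 (mod 7).
Mod 5: 27 ≡ 2; by Fermat, exponent reduces to 6 mod 4 = 2; 2^2 ≡ 4 (mod 5).
Combine by CRT: x ≡ 1 (mod 7), x ≡ 4 (mod 5) ⇒ x ≡ 29 (mod 35).

29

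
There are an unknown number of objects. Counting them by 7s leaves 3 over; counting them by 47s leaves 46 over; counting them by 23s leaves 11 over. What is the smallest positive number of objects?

563

The moduli are pairwise coprime; M = 7·47·23 = 7567.
M/7 = 1081; 1081 ≡ 3 (mod 7); 3·5 ≡ 1, so inverse 5.
M/47 = 161; 161 ≡ 20 (mod 47); 20·40 ≡ 1, so inverse 40.
M/23 = 329; 329 ≡ 7 (mod 23); 7·10 ≡ 1, so inverse 10.
N ≡ 3·1081·5 + 46·161·40 + 11·329·10 = 348645.
348645 mod 7567 = 563.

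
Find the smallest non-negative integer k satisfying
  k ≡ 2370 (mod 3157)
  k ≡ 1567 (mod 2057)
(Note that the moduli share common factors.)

466449

gcd(3157, 2057) = 11 and 11 | (1567 − 2370), so the pair is consistent; merging gives k ≡ 466449 (mod 590359), where 590359 = lcm(3157, 2057).
The solution is unique modulo lcm(3157, 2057) = 590359.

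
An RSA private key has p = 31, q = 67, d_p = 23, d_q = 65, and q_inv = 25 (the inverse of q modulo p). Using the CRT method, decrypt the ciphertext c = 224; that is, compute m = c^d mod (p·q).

1777

m₁ = c^(d_p) mod p: c ≡ 7 (mod 31), and 7^23 mod 31 = 10.
m₂ = c^(d_q) mod q: c ≡ 23 (mod 67), and 23^65 mod 67 = 35.
h = q_inv·(m₁ − m₂) mod p = 25·(10 − 35) mod 31 = 26.
m = m₂ + h·q = 35 + 26·67 = 1777.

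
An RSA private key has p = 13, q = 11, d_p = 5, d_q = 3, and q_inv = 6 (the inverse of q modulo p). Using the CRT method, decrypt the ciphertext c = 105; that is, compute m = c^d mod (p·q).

m₁ = c^(d_p) mod p: c ≡ 1 (mod 13), and 1^5 mod 13 = 1.
m₂ = c^(d_q) mod q: c ≡ 6 (mod 11), and 6^3 mod 11 = 7.
h = q_inv·(m₁ − m₂) mod p = 6·(1 − 7) mod 13 = 3.
m = m₂ + h·q = 7 + 3·11 = 40.

40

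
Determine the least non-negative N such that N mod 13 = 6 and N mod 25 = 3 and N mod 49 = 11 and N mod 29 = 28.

416903

From N ≡ 6 (mod 13) write N = 6 + 13t. Substituting into N ≡ 3 (mod 25) gives 13t ≡ 22 (mod 25), and since 13⁻¹ ≡ 2 (mod 25), t ≡ 19. Hence N ≡ 6 + 13·19 = 253 (mod 325).
From N ≡ 253 (mod 325) write N = 253 + 325t. Substituting into N ≡ 11 (mod 49) gives 325t ≡ 3 (mod 49), and since 31⁻¹ ≡ 19 (mod 49), t ≡ 8. Hence N ≡ 253 + 325·8 = 2853 (mod 15925).
From N ≡ 2853 (mod 15925) write N = 2853 + 15925t. Substituting into N ≡ 28 (mod 29) gives 15925t ≡ 17 (mod 29), and since 4⁻¹ ≡ 22 (mod 29), t ≡ 26. Hence N ≡ 2853 + 15925·26 = 416903 (mod 461825).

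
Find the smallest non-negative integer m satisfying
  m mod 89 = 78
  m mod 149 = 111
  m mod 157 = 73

Combine the congruences pairwise.
From m ≡ 78 (mod 89) write m = 78 + 89t. Substituting into m ≡ 111 (mod 149) gives 89t ≡ 33 (mod 149), and since 89⁻¹ ≡ 72 (mod 149), t ≡ 141. Hence m ≡ 78 + 89·141 = 12627 (mod 13261).
From m ≡ 12627 (mod 13261) write m = 12627 + 13261t. Substituting into m ≡ 73 (mod 157) gives 13261t ≡ 6 (mod 157), and since 73⁻¹ ≡ 114 (mod 157), t ≡ 56. Hence m ≡ 12627 + 13261·56 = 755243 (mod 2081977).

755243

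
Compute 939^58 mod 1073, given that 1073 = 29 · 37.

Mod 29: 939 ≡ 11; by Fermat, exponent reduces to 58 mod 28 = 2; 11^2 ≡ 5 (mod 29).
Mod 37: 939 ≡ 14; by Fermat, exponent reduces to 58 mod 36 = 22; 14^22 ≡ 27 (mod 37).
Combine by CRT: x ≡ 5 (mod 29), x ≡ 27 (mod 37) ⇒ x ≡ 730 (mod 1073).

730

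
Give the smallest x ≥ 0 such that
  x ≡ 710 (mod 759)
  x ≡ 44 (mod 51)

7541

Combine the congruences pairwise.
gcd(759, 51) = 3 and 3 | (44 − 710), so the pair is consistent; merging gives x ≡ 7541 (mod 12903), where 12903 = lcm(759, 51).
The solution is unique modulo lcm(759, 51) = 12903.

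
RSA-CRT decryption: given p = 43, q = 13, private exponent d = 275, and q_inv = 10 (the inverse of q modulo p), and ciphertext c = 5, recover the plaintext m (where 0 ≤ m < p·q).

190

d_p = d mod (p−1) = 275 mod 42 = 23; d_q = d mod (q−1) = 11.
m₁ = c^(d_p) mod p: c ≡ 5 (mod 43), and 5^23 mod 43 = 18.
m₂ = c^(d_q) mod q: c ≡ 5 (mod 13), and 5^11 mod 13 = 8.
h = q_inv·(m₁ − m₂) mod p = 10·(18 − 8) mod 43 = 14.
m = m₂ + h·q = 8 + 14·13 = 190.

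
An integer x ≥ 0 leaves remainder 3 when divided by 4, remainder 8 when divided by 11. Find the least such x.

19

From x ≡ 3 (mod 4) write x = 3 + 4t. Substituting into x ≡ 8 (mod 11) gives 4t ≡ 5 (mod 11), and since 4⁻¹ ≡ 3 (mod 11), t ≡ 4. Hence x ≡ 3 + 4·4 = 19 (mod 44).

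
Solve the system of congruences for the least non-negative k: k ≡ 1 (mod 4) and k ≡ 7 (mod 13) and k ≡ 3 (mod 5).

33

The moduli are pairwise coprime; N = 4·13·5 = 260.
N/4 = 65; 65 ≡ 1 (mod 4), inverse 1.
N/13 = 20; 20 ≡ 7 (mod 13); 7·2 ≡ 1, so inverse 2.
N/5 = 52; 52 ≡ 2 (mod 5); 2·3 ≡ 1, so inverse 3.
k ≡ 1·65·1 + 7·20·2 + 3·52·3 = 813.
813 mod 260 = 33.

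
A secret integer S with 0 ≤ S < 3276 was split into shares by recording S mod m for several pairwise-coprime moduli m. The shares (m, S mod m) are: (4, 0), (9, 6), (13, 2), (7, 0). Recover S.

From S ≡ 0 (mod 4) write S = 0 + 4t. Substituting into S ≡ 6 (mod 9) gives 4t ≡ 6 (mod 9), and since 4⁻¹ ≡ 7 (mod 9), t ≡ 6. Hence S ≡ 0 + 4·6 = 24 (mod 36).
From S ≡ 24 (mod 36) write S = 24 + 36t. Substituting into S ≡ 2 (mod 13) gives 36t ≡ 4 (mod 13), and since 10⁻¹ ≡ 4 (mod 13), t ≡ 3. Hence S ≡ 24 + 36·3 = 132 (mod 468).
From S ≡ 132 (mod 468) write S = 132 + 468t. Substituting into S ≡ 0 (mod 7) gives 468t ≡ 1 (mod 7), and since 6⁻¹ ≡ 6 (mod 7), t ≡ 6. Hence S ≡ 132 + 468·6 = 2940 (mod 3276).

2940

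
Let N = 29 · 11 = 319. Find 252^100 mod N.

23

Mod 29: 252 ≡ 20; by Fermat, exponent reduces to 100 mod 28 = 16; 20^16 ≡ 23 (mod 29).
Mod 11: 252 ≡ 10; since 10 | 100, by Fermat 10^100 ≡ 1 (mod 11).
Combine by CRT: x ≡ 23 (mod 29), x ≡ 1 (mod 11) ⇒ x ≡ 23 (mod 319).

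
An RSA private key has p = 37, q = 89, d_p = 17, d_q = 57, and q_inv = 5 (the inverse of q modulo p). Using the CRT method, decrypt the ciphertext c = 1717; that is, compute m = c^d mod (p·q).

1882

m₁ = c^(d_p) mod p: c ≡ 15 (mod 37), and 15^17 mod 37 = 32.
m₂ = c^(d_q) mod q: c ≡ 26 (mod 89), and 26^57 mod 89 = 13.
h = q_inv·(m₁ − m₂) mod p = 5·(32 − 13) mod 37 = 21.
m = m₂ + h·q = 13 + 21·89 = 1882.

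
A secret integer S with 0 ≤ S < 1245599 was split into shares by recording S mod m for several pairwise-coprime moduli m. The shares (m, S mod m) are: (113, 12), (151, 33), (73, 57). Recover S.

The moduli are pairwise coprime; N = 113·151·73 = 1245599.
N/113 = 11023; 11023 ≡ 62 (mod 113); 62·31 ≡ 1, so inverse 31.
N/151 = 8249; 8249 ≡ 95 (mod 151); 95·62 ≡ 1, so inverse 62.
N/73 = 17063; 17063 ≡ 54 (mod 73); 54·23 ≡ 1, so inverse 23.
S ≡ 12·11023·31 + 33·8249·62 + 57·17063·23 = 43347603.
43347603 mod 1245599 = 997237.

997237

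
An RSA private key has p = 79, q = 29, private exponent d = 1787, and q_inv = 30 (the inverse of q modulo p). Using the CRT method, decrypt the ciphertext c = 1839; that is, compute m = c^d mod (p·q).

d_p = d mod (p−1) = 1787 mod 78 = 71; d_q = d mod (q−1) = 23.
m₁ = c^(d_p) mod p: c ≡ 22 (mod 79), and 22^71 mod 79 = 52.
m₂ = c^(d_q) mod q: c ≡ 12 (mod 29), and 12^23 mod 29 = 17.
h = q_inv·(m₁ − m₂) mod p = 30·(52 − 17) mod 79 = 23.
m = m₂ + h·q = 17 + 23·29 = 684.

684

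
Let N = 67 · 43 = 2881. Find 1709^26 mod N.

Mod 67: 1709 ≡ 34; 34^26 ≡ 6 (mod 67).
Mod 43: 1709 ≡ 32; 32^26 ≡ 16 (mod 43).
Combine by CRT: x ≡ 6 (mod 67), x ≡ 16 (mod 43) ⇒ x ≡ 274 (mod 2881).

274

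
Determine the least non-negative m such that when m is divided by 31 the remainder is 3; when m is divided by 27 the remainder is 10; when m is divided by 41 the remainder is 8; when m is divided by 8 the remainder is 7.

The moduli are pairwise coprime; N = 31·27·41·8 = 274536.
N/31 = 8856; 8856 ≡ 21 (mod 31); 21·3 ≡ 1, so inverse 3.
N/27 = 10168; 10168 ≡ 16 (mod 27); 16·22 ≡ 1, so inverse 22.
N/41 = 6696; 6696 ≡ 13 (mod 41); 13·19 ≡ 1, so inverse 19.
N/8 = 34317; 34317 ≡ 5 (mod 8); 5·5 ≡ 1, so inverse 5.
m ≡ 3·8856·3 + 10·10168·22 + 8·6696·19 + 7·34317·5 = 4535551.
4535551 mod 274536 = 142975.

142975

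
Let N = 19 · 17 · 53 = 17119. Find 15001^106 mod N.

8060

Mod 19: 15001 ≡ 10; by Fermat, exponent reduces to 106 mod 18 = 16; 10^16 ≡ 4 (mod 19).
Mod 17: 15001 ≡ 7; by Fermat, exponent reduces to 106 mod 16 = 10; 7^10 ≡ 2 (mod 17).
Mod 53: 15001 ≡ 2; by Fermat, exponent reduces to 106 mod 52 = 2; 2^2 ≡ 4 (mod 53).
Combine by CRT: x ≡ 4 (mod 19), x ≡ 2 (mod 17), x ≡ 4 (mod 53) ⇒ x ≡ 8060 (mod 17119).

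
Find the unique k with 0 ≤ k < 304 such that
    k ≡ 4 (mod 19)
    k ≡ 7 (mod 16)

23

Combine the congruences pairwise.
From k ≡ 4 (mod 19) write k = 4 + 19t. Substituting into k ≡ 7 (mod 16) gives 19t ≡ 3 (mod 16), and since 3⁻¹ ≡ 11 (mod 16), t ≡ 1. Hence k ≡ 4 + 19·1 = 23 (mod 304).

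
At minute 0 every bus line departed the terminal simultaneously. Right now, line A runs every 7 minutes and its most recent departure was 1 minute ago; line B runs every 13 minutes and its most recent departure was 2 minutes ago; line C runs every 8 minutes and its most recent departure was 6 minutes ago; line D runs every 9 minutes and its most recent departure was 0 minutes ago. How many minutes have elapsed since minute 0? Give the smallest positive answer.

1926

From t ≡ 1 (mod 7) write t = 1 + 7s. Substituting into t ≡ 2 (mod 13) gives 7s ≡ 1 (mod 13), and since 7⁻¹ ≡ 2 (mod 13), s ≡ 2. Hence t ≡ 1 + 7·2 = 15 (mod 91).
From t ≡ 15 (mod 91) write t = 15 + 91s. Substituting into t ≡ 6 (mod 8) gives 91s ≡ 7 (mod 8), and since 3⁻¹ ≡ 3 (mod 8), s ≡ 5. Hence t ≡ 15 + 91·5 = 470 (mod 728).
From t ≡ 470 (mod 728) write t = 470 + 728s. Substituting into t ≡ 0 (mod 9) gives 728s ≡ 7 (mod 9), and since 8⁻¹ ≡ 8 (mod 9), s ≡ 2. Hence t ≡ 470 + 728·2 = 1926 (mod 6552).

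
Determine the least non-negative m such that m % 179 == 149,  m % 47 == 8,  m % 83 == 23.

From m ≡ 149 (mod 179) write m = 149 + 179t. Substituting into m ≡ 8 (mod 47) gives 179t ≡ 0 (mod 47), and since 38⁻¹ ≡ 26 (mod 47), t ≡ 0. Hence m ≡ 149 + 179·0 = 149 (mod 8413).
From m ≡ 149 (mod 8413) write m = 149 + 8413t. Substituting into m ≡ 23 (mod 83) gives 8413t ≡ 40 (mod 83), and since 30⁻¹ ≡ 36 (mod 83), t ≡ 29. Hence m ≡ 149 + 8413·29 = 244126 (mod 698279).

244126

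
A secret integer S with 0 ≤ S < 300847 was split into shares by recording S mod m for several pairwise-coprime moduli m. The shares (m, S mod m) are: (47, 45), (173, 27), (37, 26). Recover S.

The moduli are pairwise coprime; N = 47·173·37 = 300847.
N/47 = 6401; 6401 ≡ 9 (mod 47); 9·21 ≡ 1, so inverse 21.
N/173 = 1739; 1739 ≡ 9 (mod 173); 9·77 ≡ 1, so inverse 77.
N/37 = 8131; 8131 ≡ 28 (mod 37); 28·4 ≡ 1, so inverse 4.
S ≡ 45·6401·21 + 27·1739·77 + 26·8131·4 = 10509950.
10509950 mod 300847 = 281152.

281152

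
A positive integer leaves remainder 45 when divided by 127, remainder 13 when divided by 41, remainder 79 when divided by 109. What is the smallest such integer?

The moduli are pairwise coprime; N = 127·41·109 = 567563.
N/127 = 4469; 4469 ≡ 24 (mod 127); 24·90 ≡ 1, so inverse 90.
N/41 = 13843; 13843 ≡ 26 (mod 41); 26·30 ≡ 1, so inverse 30.
N/109 = 5207; 5207 ≡ 84 (mod 109); 84·61 ≡ 1, so inverse 61.
t ≡ 45·4469·90 + 13·13843·30 + 79·5207·61 = 48590753.
48590753 mod 567563 = 347898.

347898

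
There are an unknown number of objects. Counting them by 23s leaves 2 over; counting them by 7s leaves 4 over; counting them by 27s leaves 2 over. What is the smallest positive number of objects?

3728

The moduli are pairwise coprime; M = 23·7·27 = 4347.
M/23 = 189; 189 ≡ 5 (mod 23); 5·14 ≡ 1, so inverse 14.
M/7 = 621; 621 ≡ 5 (mod 7); 5·3 ≡ 1, so inverse 3.
M/27 = 161; 161 ≡ 26 (mod 27); 26·26 ≡ 1, so inverse 26.
N ≡ 2·189·14 + 4·621·3 + 2·161·26 = 21116.
21116 mod 4347 = 3728.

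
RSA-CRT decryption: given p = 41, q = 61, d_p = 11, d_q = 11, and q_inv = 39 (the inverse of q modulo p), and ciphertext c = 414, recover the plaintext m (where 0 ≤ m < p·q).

1234

m₁ = c^(d_p) mod p: c ≡ 4 (mod 41), and 4^11 mod 41 = 4.
m₂ = c^(d_q) mod q: c ≡ 48 (mod 61), and 48^11 mod 61 = 14.
h = q_inv·(m₁ − m₂) mod p = 39·(4 − 14) mod 41 = 20.
m = m₂ + h·q = 14 + 20·61 = 1234.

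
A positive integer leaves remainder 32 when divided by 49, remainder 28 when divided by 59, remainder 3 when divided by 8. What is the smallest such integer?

4099

The moduli are pairwise coprime; N = 49·59·8 = 23128.
N/49 = 472; 472 ≡ 31 (mod 49); 31·19 ≡ 1, so inverse 19.
N/59 = 392; 392 ≡ 38 (mod 59); 38·14 ≡ 1, so inverse 14.
N/8 = 2891; 2891 ≡ 3 (mod 8); 3·3 ≡ 1, so inverse 3.
k ≡ 32·472·19 + 28·392·14 + 3·2891·3 = 466659.
466659 mod 23128 = 4099.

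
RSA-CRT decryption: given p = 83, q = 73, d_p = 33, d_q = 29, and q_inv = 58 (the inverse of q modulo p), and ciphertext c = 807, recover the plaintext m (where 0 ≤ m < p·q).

3374

m₁ = c^(d_p) mod p: c ≡ 60 (mod 83), and 60^33 mod 83 = 54.
m₂ = c^(d_q) mod q: c ≡ 4 (mod 73), and 4^29 mod 73 = 16.
h = q_inv·(m₁ − m₂) mod p = 58·(54 − 16) mod 83 = 46.
m = m₂ + h·q = 16 + 46·73 = 3374.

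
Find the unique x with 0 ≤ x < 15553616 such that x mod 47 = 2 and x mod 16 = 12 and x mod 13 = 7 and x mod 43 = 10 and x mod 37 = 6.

The moduli are pairwise coprime; N = 47·16·13·43·37 = 15553616.
N/47 = 330928; 330928 ≡ 1 (mod 47), inverse 1.
N/16 = 972101; 972101 ≡ 5 (mod 16); 5·13 ≡ 1, so inverse 13.
N/13 = 1196432; 1196432 ≡ 3 (mod 13); 3·9 ≡ 1, so inverse 9.
N/43 = 361712; 361712 ≡ 39 (mod 43); 39·32 ≡ 1, so inverse 32.
N/37 = 420368; 420368 ≡ 11 (mod 37); 11·27 ≡ 1, so inverse 27.
x ≡ 2·330928·1 + 12·972101·13 + 7·1196432·9 + 10·361712·32 + 6·420368·27 = 411532284.
411532284 mod 15553616 = 7138268.

7138268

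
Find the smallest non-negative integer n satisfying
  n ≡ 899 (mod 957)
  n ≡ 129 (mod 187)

gcd(957, 187) = 11 and 11 | (129 − 899), so the pair is consistent; merging gives n ≡ 16211 (mod 16269), where 16269 = lcm(957, 187).
The solution is unique modulo lcm(957, 187) = 16269.

16211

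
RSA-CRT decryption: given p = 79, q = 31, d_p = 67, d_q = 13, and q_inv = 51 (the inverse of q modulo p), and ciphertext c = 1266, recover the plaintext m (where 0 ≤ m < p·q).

1514

m₁ = c^(d_p) mod p: c ≡ 2 (mod 79), and 2^67 mod 79 = 13.
m₂ = c^(d_q) mod q: c ≡ 26 (mod 31), and 26^13 mod 31 = 26.
h = q_inv·(m₁ − m₂) mod p = 51·(13 − 26) mod 79 = 48.
m = m₂ + h·q = 26 + 48·31 = 1514.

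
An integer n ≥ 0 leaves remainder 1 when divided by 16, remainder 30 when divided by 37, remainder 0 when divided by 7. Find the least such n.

2065

From n ≡ 1 (mod 16) write n = 1 + 16t. Substituting into n ≡ 30 (mod 37) gives 16t ≡ 29 (mod 37), and since 16⁻¹ ≡ 7 (mod 37), t ≡ 18. Hence n ≡ 1 + 16·18 = 289 (mod 592).
From n ≡ 289 (mod 592) write n = 289 + 592t. Substituting into n ≡ 0 (mod 7) gives 592t ≡ 5 (mod 7), and since 4⁻¹ ≡ 2 (mod 7), t ≡ 3. Hence n ≡ 289 + 592·3 = 2065 (mod 4144).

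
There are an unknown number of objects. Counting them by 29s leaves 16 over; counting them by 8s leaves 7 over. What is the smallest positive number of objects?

103

From N ≡ 16 (mod 29) write N = 16 + 29t. Substituting into N ≡ 7 (mod 8) gives 29t ≡ 7 (mod 8), and since 5⁻¹ ≡ 5 (mod 8), t ≡ 3. Hence N ≡ 16 + 29·3 = 103 (mod 232).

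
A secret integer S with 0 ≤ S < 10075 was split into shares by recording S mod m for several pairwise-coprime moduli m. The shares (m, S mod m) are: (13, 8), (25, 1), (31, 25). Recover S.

The moduli are pairwise coprime; N = 13·25·31 = 10075.
N/13 = 775; 775 ≡ 8 (mod 13); 8·5 ≡ 1, so inverse 5.
N/25 = 403; 403 ≡ 3 (mod 25); 3·17 ≡ 1, so inverse 17.
N/31 = 325; 325 ≡ 15 (mod 31); 15·29 ≡ 1, so inverse 29.
S ≡ 8·775·5 + 1·403·17 + 25·325·29 = 273476.
273476 mod 10075 = 1451.

1451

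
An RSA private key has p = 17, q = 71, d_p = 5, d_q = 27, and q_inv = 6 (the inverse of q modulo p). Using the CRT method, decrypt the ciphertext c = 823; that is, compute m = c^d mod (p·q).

691

m₁ = c^(d_p) mod p: c ≡ 7 (mod 17), and 7^5 mod 17 = 11.
m₂ = c^(d_q) mod q: c ≡ 42 (mod 71), and 42^27 mod 71 = 52.
h = q_inv·(m₁ − m₂) mod p = 6·(11 − 52) mod 17 = 9.
m = m₂ + h·q = 52 + 9·71 = 691.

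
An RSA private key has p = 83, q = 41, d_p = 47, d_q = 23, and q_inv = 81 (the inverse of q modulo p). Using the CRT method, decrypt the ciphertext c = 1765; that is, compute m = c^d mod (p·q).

m₁ = c^(d_p) mod p: c ≡ 22 (mod 83), and 22^47 mod 83 = 5.
m₂ = c^(d_q) mod q: c ≡ 2 (mod 41), and 2^23 mod 41 = 8.
h = q_inv·(m₁ − m₂) mod p = 81·(5 − 8) mod 83 = 6.
m = m₂ + h·q = 8 + 6·41 = 254.

254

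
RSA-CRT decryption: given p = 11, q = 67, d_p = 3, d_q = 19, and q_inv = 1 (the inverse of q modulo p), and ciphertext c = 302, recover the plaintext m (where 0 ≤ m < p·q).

m₁ = c^(d_p) mod p: c ≡ 5 (mod 11), and 5^3 mod 11 = 4.
m₂ = c^(d_q) mod q: c ≡ 34 (mod 67), and 34^19 mod 67 = 31.
h = q_inv·(m₁ − m₂) mod p = 1·(4 − 31) mod 11 = 6.
m = m₂ + h·q = 31 + 6·67 = 433.

433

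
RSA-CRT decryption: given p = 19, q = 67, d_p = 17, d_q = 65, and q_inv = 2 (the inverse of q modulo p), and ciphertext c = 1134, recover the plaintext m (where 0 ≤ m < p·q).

m₁ = c^(d_p) mod p: c ≡ 13 (mod 19), and 13^17 mod 19 = 3.
m₂ = c^(d_q) mod q: c ≡ 62 (mod 67), and 62^65 mod 67 = 40.
h = q_inv·(m₁ − m₂) mod p = 2·(3 − 40) mod 19 = 2.
m = m₂ + h·q = 40 + 2·67 = 174.

174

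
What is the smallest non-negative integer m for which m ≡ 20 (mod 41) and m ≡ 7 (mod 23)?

881

Combine the congruences pairwise.
From m ≡ 20 (mod 41) write m = 20 + 41t. Substituting into m ≡ 7 (mod 23) gives 41t ≡ 10 (mod 23), and since 18⁻¹ ≡ 9 (mod 23), t ≡ 21. Hence m ≡ 20 + 41·21 = 881 (mod 943).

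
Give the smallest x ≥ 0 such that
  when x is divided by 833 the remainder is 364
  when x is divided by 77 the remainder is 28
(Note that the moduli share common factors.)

2030

gcd(833, 77) = 7 and 7 | (28 − 364), so the pair is consistent; merging gives x ≡ 2030 (mod 9163), where 9163 = lcm(833, 77).
The solution is unique modulo lcm(833, 77) = 9163.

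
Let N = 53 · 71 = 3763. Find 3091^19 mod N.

3295

Mod 53: 3091 ≡ 17; 17^19 ≡ 9 (mod 53).
Mod 71: 3091 ≡ 38; 38^19 ≡ 29 (mod 71).
Combine by CRT: x ≡ 9 (mod 53), x ≡ 29 (mod 71) ⇒ x ≡ 3295 (mod 3763).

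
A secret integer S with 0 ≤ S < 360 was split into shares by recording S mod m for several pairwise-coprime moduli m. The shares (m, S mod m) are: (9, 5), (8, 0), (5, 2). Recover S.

32

From S ≡ 5 (mod 9) write S = 5 + 9t. Substituting into S ≡ 0 (mod 8) gives 9t ≡ 3 (mod 8), and since 1⁻¹ ≡ 1 (mod 8), t ≡ 3. Hence S ≡ 5 + 9·3 = 32 (mod 72).
From S ≡ 32 (mod 72) write S = 32 + 72t. Substituting into S ≡ 2 (mod 5) gives 72t ≡ 0 (mod 5), and since 2⁻¹ ≡ 3 (mod 5), t ≡ 0. Hence S ≡ 32 + 72·0 = 32 (mod 360).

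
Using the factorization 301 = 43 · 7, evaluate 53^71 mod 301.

275

Mod 43: 53 ≡ 10; by Fermat, exponent reduces to 71 mod 42 = 29; 10^29 ≡ 17 (mod 43).
Mod 7: 53 ≡ 4; by Fermat, exponent reduces to 71 mod 6 = 5; 4^5 ≡ 2 (mod 7).
Combine by CRT: x ≡ 17 (mod 43), x ≡ 2 (mod 7) ⇒ x ≡ 275 (mod 301).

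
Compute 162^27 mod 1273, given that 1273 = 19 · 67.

474

Mod 19: 162 ≡ 10; by Fermat, exponent reduces to 27 mod 18 = 9; 10^9 ≡ 18 (mod 19).
Mod 67: 162 ≡ 28; 28^27 ≡ 5 (mod 67).
Combine by CRT: x ≡ 18 (mod 19), x ≡ 5 (mod 67) ⇒ x ≡ 474 (mod 1273).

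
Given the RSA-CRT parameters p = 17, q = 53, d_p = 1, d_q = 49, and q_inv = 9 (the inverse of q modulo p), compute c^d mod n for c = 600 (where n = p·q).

m₁ = c^(d_p) mod p: c ≡ 5 (mod 17), and 5^1 mod 17 = 5.
m₂ = c^(d_q) mod q: c ≡ 17 (mod 53), and 17^49 mod 53 = 43.
h = q_inv·(m₁ − m₂) mod p = 9·(5 − 43) mod 17 = 15.
m = m₂ + h·q = 43 + 15·53 = 838.

838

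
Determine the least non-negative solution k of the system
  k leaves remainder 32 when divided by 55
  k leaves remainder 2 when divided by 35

142

gcd(55, 35) = 5 and 5 | (2 − 32), so the pair is consistent; merging gives k ≡ 142 (mod 385), where 385 = lcm(55, 35).
The solution is unique modulo lcm(55, 35) = 385.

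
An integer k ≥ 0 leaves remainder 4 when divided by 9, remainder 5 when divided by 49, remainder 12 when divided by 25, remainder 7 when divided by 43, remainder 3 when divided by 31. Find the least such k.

1366762

The moduli are pairwise coprime; N = 9·49·25·43·31 = 14696325.
N/9 = 1632925; 1632925 ≡ 1 (mod 9), inverse 1.
N/49 = 299925; 299925 ≡ 45 (mod 49); 45·12 ≡ 1, so inverse 12.
N/25 = 587853; 587853 ≡ 3 (mod 25); 3·17 ≡ 1, so inverse 17.
N/43 = 341775; 341775 ≡ 11 (mod 43); 11·4 ≡ 1, so inverse 4.
N/31 = 474075; 474075 ≡ 23 (mod 31); 23·27 ≡ 1, so inverse 27.
k ≡ 4·1632925·1 + 5·299925·12 + 12·587853·17 + 7·341775·4 + 3·474075·27 = 192418987.
192418987 mod 14696325 = 1366762.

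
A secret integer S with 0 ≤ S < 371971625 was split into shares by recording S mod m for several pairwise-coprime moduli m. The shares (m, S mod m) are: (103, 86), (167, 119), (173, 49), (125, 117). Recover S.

230542617

From S ≡ 86 (mod 103) write S = 86 + 103t. Substituting into S ≡ 119 (mod 167) gives 103t ≡ 33 (mod 167), and since 103⁻¹ ≡ 60 (mod 167), t ≡ 143. Hence S ≡ 86 + 103·143 = 14815 (mod 17201).
From S ≡ 14815 (mod 17201) write S = 14815 + 17201t. Substituting into S ≡ 49 (mod 173) gives 17201t ≡ 112 (mod 173), and since 74⁻¹ ≡ 166 (mod 173), t ≡ 81. Hence S ≡ 14815 + 17201·81 = 1408096 (mod 2975773).
From S ≡ 1408096 (mod 2975773) write S = 1408096 + 2975773t. Substituting into S ≡ 117 (mod 125) gives 2975773t ≡ 21 (mod 125), and since 23⁻¹ ≡ 87 (mod 125), t ≡ 77. Hence S ≡ 1408096 + 2975773·77 = 230542617 (mod 371971625).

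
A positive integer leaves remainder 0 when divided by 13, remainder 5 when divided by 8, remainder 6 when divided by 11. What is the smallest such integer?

Combine the congruences pairwise.
From m ≡ 0 (mod 13) write m = 0 + 13t. Substituting into m ≡ 5 (mod 8) gives 13t ≡ 5 (mod 8), and since 5⁻¹ ≡ 5 (mod 8), t ≡ 1. Hence m ≡ 0 + 13·1 = 13 (mod 104).
From m ≡ 13 (mod 104) write m = 13 + 104t. Substituting into m ≡ 6 (mod 11) gives 104t ≡ 4 (mod 11), and since 5⁻¹ ≡ 9 (mod 11), t ≡ 3. Hence m ≡ 13 + 104·3 = 325 (mod 1144).

325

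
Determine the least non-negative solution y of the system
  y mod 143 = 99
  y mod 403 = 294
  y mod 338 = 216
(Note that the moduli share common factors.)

gcd(143, 403) = 13 and 13 | (294 − 99), so the pair is consistent; merging gives y ≡ 1100 (mod 4433), where 4433 = lcm(143, 403).
gcd(4433, 338) = 13 and 13 | (216 − 1100), so the pair is consistent; merging gives y ≡ 54296 (mod 115258), where 115258 = lcm(4433, 338).
The solution is unique modulo lcm(143, 403, 338) = 115258.

54296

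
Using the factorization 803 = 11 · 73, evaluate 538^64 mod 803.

1

Mod 11: 538 ≡ 10; by Fermat, exponent reduces to 64 mod 10 = 4; 10^4 ≡ 1 (mod 11).
Mod 73: 538 ≡ 27; 27^64 ≡ 1 (mod 73).
Combine by CRT: x ≡ 1 (mod 11), x ≡ 1 (mod 73) ⇒ x ≡ 1 (mod 803).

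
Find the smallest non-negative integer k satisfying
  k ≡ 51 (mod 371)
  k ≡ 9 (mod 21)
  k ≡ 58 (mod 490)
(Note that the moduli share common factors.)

65718

Combine the congruences pairwise.
gcd(371, 21) = 7 and 7 | (9 − 51), so the pair is consistent; merging gives k ≡ 51 (mod 1113), where 1113 = lcm(371, 21).
gcd(1113, 490) = 7 and 7 | (58 − 51), so the pair is consistent; merging gives k ≡ 65718 (mod 77910), where 77910 = lcm(1113, 490).
The solution is unique modulo lcm(371, 21, 490) = 77910.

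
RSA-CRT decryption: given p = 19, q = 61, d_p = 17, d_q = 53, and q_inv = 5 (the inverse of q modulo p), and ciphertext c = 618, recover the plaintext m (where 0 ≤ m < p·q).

952

m₁ = c^(d_p) mod p: c ≡ 10 (mod 19), and 10^17 mod 19 = 2.
m₂ = c^(d_q) mod q: c ≡ 8 (mod 61), and 8^53 mod 61 = 37.
h = q_inv·(m₁ − m₂) mod p = 5·(2 − 37) mod 19 = 15.
m = m₂ + h·q = 37 + 15·61 = 952.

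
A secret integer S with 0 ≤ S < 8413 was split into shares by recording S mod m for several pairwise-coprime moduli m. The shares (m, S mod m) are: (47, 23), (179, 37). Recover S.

Combine the congruences pairwise.
From S ≡ 23 (mod 47) write S = 23 + 47t. Substituting into S ≡ 37 (mod 179) gives 47t ≡ 14 (mod 179), and since 47⁻¹ ≡ 80 (mod 179), t ≡ 46. Hence S ≡ 23 + 47·46 = 2185 (mod 8413).

2185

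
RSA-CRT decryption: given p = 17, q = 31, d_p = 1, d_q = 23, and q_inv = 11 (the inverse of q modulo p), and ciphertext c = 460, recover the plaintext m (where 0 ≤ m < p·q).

m₁ = c^(d_p) mod p: c ≡ 1 (mod 17), and 1^1 mod 17 = 1.
m₂ = c^(d_q) mod q: c ≡ 26 (mod 31), and 26^23 mod 31 = 6.
h = q_inv·(m₁ − m₂) mod p = 11·(1 − 6) mod 17 = 13.
m = m₂ + h·q = 6 + 13·31 = 409.

409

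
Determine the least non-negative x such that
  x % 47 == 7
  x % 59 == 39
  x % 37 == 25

6352

From x ≡ 7 (mod 47) write x = 7 + 47t. Substituting into x ≡ 39 (mod 59) gives 47t ≡ 32 (mod 59), and since 47⁻¹ ≡ 54 (mod 59), t ≡ 17. Hence x ≡ 7 + 47·17 = 806 (mod 2773).
From x ≡ 806 (mod 2773) write x = 806 + 2773t. Substituting into x ≡ 25 (mod 37) gives 2773t ≡ 33 (mod 37), and since 35⁻¹ ≡ 18 (mod 37), t ≡ 2. Hence x ≡ 806 + 2773·2 = 6352 (mod 102601).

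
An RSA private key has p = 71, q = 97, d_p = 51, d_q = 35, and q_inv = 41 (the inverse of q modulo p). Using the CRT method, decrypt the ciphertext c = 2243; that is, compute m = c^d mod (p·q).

3183

m₁ = c^(d_p) mod p: c ≡ 42 (mod 71), and 42^51 mod 71 = 59.
m₂ = c^(d_q) mod q: c ≡ 12 (mod 97), and 12^35 mod 97 = 79.
h = q_inv·(m₁ − m₂) mod p = 41·(59 − 79) mod 71 = 32.
m = m₂ + h·q = 79 + 32·97 = 3183.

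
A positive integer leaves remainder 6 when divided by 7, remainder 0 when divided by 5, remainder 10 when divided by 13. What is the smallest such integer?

335

The moduli are pairwise coprime; N = 7·5·13 = 455.
N/7 = 65; 65 ≡ 2 (mod 7); 2·4 ≡ 1, so inverse 4.
N/5 = 91; 91 ≡ 1 (mod 5), inverse 1.
N/13 = 35; 35 ≡ 9 (mod 13); 9·3 ≡ 1, so inverse 3.
x ≡ 6·65·4 + 0·91·1 + 10·35·3 = 2610.
2610 mod 455 = 335.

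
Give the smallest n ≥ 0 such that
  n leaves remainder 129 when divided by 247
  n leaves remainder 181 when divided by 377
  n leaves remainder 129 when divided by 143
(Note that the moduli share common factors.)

54469

gcd(247, 377) = 13 and 13 | (181 − 129), so the pair is consistent; merging gives n ≡ 4328 (mod 7163), where 7163 = lcm(247, 377).
gcd(7163, 143) = 13 and 13 | (129 − 4328), so the pair is consistent; merging gives n ≡ 54469 (mod 78793), where 78793 = lcm(7163, 143).
The solution is unique modulo lcm(247, 377, 143) = 78793.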